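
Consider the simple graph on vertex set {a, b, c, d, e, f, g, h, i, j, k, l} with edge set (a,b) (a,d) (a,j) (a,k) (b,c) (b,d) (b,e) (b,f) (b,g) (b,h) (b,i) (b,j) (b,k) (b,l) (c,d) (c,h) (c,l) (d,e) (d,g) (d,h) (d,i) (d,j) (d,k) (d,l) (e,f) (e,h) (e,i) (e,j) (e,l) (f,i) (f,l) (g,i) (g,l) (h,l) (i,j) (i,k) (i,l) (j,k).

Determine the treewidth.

4

A width-4 tree decomposition is:
Bags: B1 = {b, d, e, i, l}  B2 = {b, d, g, i, l}  B3 = {b, d, e, h, l}  B4 = {b, d, e, i, j}  B5 = {b, d, i, j, k}  B6 = {b, c, d, h, l}  B7 = {a, b, d, j, k}  B8 = {b, e, f, i, l}
Tree: B1–B2, B1–B3, B1–B4, B4–B5, B3–B6, B5–B7, B1–B8
Each bag holds 5 vertices, so the decomposition has width 4, which upper-bounds the treewidth. Conversely, {b, d, e, h, l} is a clique of size 5, and the vertices of any clique must share a bag in every tree decomposition; so some bag has ≥ 5 vertices and tw(G) ≥ 4. Hence tw(G) = 4 exactly.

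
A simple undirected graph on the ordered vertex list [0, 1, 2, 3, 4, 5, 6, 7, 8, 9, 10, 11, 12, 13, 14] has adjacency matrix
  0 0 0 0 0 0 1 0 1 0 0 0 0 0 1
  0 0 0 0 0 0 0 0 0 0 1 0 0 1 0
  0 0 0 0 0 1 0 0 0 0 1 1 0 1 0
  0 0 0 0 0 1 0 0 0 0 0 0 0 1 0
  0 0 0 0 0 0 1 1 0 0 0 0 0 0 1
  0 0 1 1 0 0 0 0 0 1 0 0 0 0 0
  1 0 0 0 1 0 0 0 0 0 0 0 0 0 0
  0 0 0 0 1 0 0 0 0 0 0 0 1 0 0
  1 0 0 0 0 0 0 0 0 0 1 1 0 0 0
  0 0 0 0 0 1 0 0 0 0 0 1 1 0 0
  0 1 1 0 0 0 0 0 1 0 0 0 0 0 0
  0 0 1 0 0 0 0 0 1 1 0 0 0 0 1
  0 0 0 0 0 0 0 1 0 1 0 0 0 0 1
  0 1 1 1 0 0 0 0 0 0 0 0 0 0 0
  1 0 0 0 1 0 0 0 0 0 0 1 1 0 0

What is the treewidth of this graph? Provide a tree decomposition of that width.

Treewidth 3.
Bags: B1 = {1, 3, 10, 13}  B2 = {2, 3, 10, 13}  B3 = {2, 3, 5, 10}  B4 = {2, 5, 8, 10}  B5 = {2, 5, 8, 11}  B6 = {5, 8, 9, 11}  B7 = {0, 8, 9, 11}  B8 = {0, 9, 11, 14}  B9 = {0, 9, 12, 14}  B10 = {0, 6, 12, 14}  B11 = {4, 6, 12, 14}  B12 = {4, 6, 7, 12}
Tree: B1–B2, B2–B3, B3–B4, B4–B5, B5–B6, B6–B7, B7–B8, B8–B9, B9–B10, B10–B11, B11–B12

Each bag holds 4 vertices, so the decomposition has width 3, which upper-bounds the treewidth. For the lower bound: the 4 vertex sets {1,3,13}, {10}, {2}, {5,8,9,11} are disjoint, each induces a connected subgraph, and every pair is joined by at least one edge of G. Contracting each set to a single vertex therefore yields K_{4} as a minor, and since treewidth is minor-monotone, tw(G) ≥ tw(K_{4}) = 3. The upper and lower bounds meet at 3, so that is the treewidth.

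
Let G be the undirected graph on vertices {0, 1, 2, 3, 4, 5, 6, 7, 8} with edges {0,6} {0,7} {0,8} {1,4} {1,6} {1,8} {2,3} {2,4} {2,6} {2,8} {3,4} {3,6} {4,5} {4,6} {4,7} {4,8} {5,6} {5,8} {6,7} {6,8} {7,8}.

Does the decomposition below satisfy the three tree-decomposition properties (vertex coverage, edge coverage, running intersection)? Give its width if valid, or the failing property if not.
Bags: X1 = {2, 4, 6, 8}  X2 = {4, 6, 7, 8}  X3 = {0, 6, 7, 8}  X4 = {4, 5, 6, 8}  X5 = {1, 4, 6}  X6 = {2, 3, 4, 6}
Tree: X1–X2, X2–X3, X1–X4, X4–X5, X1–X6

No — edge (8,1) lies in no bag.

A tree decomposition must satisfy three properties: every vertex lies in some bag; for every edge, both endpoints lie together in some bag; and for every vertex, the bags containing it form a connected subtree. Here edge (8,1) lies in no bag, so the decomposition is invalid.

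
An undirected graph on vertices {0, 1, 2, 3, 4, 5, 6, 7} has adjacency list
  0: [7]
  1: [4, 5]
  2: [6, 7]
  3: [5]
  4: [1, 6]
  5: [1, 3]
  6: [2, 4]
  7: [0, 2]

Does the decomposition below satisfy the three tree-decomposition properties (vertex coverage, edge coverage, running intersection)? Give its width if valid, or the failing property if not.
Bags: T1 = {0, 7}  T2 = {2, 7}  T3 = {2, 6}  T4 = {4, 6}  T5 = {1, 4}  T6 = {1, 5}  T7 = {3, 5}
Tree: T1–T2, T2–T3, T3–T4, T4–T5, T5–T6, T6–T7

Yes; width 1.

Checking the three conditions: (i) the bags cover all of {0, 1, 2, 3, 4, 5, 6, 7}; (ii) for each edge, some bag contains both endpoints; (iii) the bags containing any fixed vertex form a subtree. All hold, so the decomposition is valid with width 2 − 1 = 1.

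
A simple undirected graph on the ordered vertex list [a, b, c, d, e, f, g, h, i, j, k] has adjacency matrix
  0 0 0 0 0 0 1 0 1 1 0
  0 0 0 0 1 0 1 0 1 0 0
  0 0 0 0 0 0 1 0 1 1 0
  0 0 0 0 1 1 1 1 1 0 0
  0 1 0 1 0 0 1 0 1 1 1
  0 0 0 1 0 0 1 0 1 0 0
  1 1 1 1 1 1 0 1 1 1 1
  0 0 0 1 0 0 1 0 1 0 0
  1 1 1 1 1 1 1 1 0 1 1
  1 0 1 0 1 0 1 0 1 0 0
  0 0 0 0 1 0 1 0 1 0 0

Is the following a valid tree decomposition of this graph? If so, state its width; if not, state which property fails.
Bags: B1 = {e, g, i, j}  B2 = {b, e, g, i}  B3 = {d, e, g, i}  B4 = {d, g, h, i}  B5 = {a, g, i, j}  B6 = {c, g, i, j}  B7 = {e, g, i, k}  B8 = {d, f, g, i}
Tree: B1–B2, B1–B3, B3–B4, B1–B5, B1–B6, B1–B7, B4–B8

Yes; width 3.

Checking the three conditions: (i) the bags cover all of {a, b, c, d, e, f, g, h, i, j, k}; (ii) for each edge, some bag contains both endpoints; (iii) the bags containing any fixed vertex form a subtree. All hold, so the decomposition is valid with width 4 − 1 = 3.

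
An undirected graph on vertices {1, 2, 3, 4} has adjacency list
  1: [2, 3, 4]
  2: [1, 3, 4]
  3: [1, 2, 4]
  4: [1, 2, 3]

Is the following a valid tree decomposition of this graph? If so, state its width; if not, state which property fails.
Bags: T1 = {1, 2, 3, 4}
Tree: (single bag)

Vertex coverage: the bags together contain {1, 2, 3, 4}, the full vertex set. Edge coverage: each edge of G has both endpoints in at least one bag. Running intersection: for every vertex, the bags containing it form a connected subtree. All three properties hold, so this is a valid tree decomposition of width max|bag| − 1 = 3, and hence tw(G) ≤ 3.

Yes; width 3.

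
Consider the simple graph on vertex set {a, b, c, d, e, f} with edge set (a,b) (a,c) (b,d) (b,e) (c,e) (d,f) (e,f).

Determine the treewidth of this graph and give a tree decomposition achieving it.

Treewidth 2.
Bags: B1 = {a, b, c}  B2 = {b, c, e}  B3 = {b, d, e}  B4 = {d, e, f}
Tree: B1–B2, B2–B3, B3–B4

Every bag has size at most 3, so the width is 3 − 1 = 2 and tw(G) ≤ 2. The edges a–c–e–b–a form a cycle, so G is not a tree and its treewidth is at least 2. Hence tw(G) = 2 exactly.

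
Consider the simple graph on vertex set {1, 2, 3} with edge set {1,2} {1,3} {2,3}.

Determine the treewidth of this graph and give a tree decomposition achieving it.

Treewidth 2.
One such decomposition:
Bags: B1 = {1, 2, 3}
Tree: (single bag)

A single bag containing all 3 vertices is trivially a valid decomposition of width 2. Conversely, {1, 2, 3} is a clique of size 3, and the vertices of any clique must share a bag in every tree decomposition; so some bag has ≥ 3 vertices and tw(G) ≥ 2. The upper and lower bounds meet at 2, so that is the treewidth.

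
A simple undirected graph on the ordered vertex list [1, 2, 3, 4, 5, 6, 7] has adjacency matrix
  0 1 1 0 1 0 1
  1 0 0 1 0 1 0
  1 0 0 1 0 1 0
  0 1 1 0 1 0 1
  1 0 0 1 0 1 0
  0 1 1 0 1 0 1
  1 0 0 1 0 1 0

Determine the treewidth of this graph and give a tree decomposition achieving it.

The largest bag has 4 vertices, giving width 3; this decomposition certifies tw(G) ≤ 3. For the lower bound: the 4 vertex sets {1,5}, {2,4}, {6}, {7} are disjoint, each induces a connected subgraph, and every pair is joined by at least one edge of G. Contracting each set to a single vertex therefore yields K_{4} as a minor, and since treewidth is minor-monotone, tw(G) ≥ tw(K_{4}) = 3. Combining the bounds, tw(G) = 3.

Treewidth 3.
One such decomposition:
Bags: B1 = {1, 4, 5, 6}  B2 = {1, 2, 4, 6}  B3 = {1, 4, 6, 7}  B4 = {1, 3, 4, 6}
Tree: B1–B2, B2–B3, B3–B4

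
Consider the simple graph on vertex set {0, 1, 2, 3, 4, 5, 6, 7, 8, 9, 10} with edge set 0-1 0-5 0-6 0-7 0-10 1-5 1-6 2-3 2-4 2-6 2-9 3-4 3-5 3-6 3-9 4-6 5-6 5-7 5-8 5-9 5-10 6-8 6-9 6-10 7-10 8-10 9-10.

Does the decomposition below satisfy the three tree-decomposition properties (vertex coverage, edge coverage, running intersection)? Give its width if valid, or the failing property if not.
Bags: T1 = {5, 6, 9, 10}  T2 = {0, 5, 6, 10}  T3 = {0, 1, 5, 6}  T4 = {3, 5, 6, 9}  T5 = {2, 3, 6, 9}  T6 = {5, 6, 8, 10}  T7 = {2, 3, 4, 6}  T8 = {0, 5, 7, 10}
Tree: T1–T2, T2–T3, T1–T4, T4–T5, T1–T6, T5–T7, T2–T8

Checking the three conditions: (i) the bags cover all of {0, 1, 2, 3, 4, 5, 6, 7, 8, 9, 10}; (ii) for each edge, some bag contains both endpoints; (iii) the bags containing any fixed vertex form a subtree. All hold, so the decomposition is valid with width 4 − 1 = 3.

Yes; width 3.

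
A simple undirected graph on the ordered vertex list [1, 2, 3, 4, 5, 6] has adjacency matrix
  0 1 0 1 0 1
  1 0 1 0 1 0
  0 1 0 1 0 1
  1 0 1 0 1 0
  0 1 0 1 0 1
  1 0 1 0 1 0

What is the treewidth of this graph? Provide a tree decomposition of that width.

Each bag holds 4 vertices, so the decomposition has width 3, which upper-bounds the treewidth. For the lower bound: the 4 vertex sets {3,6}, {1,4}, {2}, {5} are disjoint, each induces a connected subgraph, and every pair is joined by at least one edge of G. Contracting each set to a single vertex therefore yields K_{4} as a minor, and since treewidth is minor-monotone, tw(G) ≥ tw(K_{4}) = 3. Hence tw(G) = 3 exactly.

Treewidth 3.
One such decomposition:
Bags: B1 = {2, 3, 4, 6}  B2 = {1, 2, 4, 6}  B3 = {2, 4, 5, 6}
Tree: B1–B2, B2–B3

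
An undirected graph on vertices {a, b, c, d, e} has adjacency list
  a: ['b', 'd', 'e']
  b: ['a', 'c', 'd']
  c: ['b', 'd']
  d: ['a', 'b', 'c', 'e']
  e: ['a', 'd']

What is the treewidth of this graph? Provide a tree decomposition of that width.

Treewidth 2.
One such decomposition:
Bags: B1 = {a, b, d}  B2 = {a, d, e}  B3 = {b, c, d}
Tree: B1–B2, B1–B3

Every bag has size at most 3, so the width is 3 − 1 = 2 and tw(G) ≤ 2. Conversely, {b, c, d} is a clique of size 3, and the vertices of any clique must share a bag in every tree decomposition; so some bag has ≥ 3 vertices and tw(G) ≥ 2. The upper and lower bounds meet at 2, so that is the treewidth.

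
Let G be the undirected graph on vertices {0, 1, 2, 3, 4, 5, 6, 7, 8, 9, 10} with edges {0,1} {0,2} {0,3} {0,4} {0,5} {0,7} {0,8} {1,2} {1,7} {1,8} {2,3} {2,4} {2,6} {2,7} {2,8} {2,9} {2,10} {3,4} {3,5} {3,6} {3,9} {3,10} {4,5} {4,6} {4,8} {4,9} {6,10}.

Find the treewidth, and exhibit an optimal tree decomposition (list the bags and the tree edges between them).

Treewidth 3.
One optimal decomposition is:
Bags: B1 = {0, 1, 2, 8}  B2 = {0, 2, 4, 8}  B3 = {0, 2, 3, 4}  B4 = {0, 1, 2, 7}  B5 = {0, 3, 4, 5}  B6 = {2, 3, 4, 6}  B7 = {2, 3, 6, 10}  B8 = {2, 3, 4, 9}
Tree: B1–B2, B2–B3, B1–B4, B3–B5, B3–B6, B6–B7, B6–B8

The largest bag has 4 vertices, giving width 3; this decomposition certifies tw(G) ≤ 3. For the lower bound, the 4 vertices {0, 1, 2, 8} are pairwise adjacent, and any tree decomposition puts a clique entirely inside one bag — forcing width ≥ 3. Therefore the treewidth is 3.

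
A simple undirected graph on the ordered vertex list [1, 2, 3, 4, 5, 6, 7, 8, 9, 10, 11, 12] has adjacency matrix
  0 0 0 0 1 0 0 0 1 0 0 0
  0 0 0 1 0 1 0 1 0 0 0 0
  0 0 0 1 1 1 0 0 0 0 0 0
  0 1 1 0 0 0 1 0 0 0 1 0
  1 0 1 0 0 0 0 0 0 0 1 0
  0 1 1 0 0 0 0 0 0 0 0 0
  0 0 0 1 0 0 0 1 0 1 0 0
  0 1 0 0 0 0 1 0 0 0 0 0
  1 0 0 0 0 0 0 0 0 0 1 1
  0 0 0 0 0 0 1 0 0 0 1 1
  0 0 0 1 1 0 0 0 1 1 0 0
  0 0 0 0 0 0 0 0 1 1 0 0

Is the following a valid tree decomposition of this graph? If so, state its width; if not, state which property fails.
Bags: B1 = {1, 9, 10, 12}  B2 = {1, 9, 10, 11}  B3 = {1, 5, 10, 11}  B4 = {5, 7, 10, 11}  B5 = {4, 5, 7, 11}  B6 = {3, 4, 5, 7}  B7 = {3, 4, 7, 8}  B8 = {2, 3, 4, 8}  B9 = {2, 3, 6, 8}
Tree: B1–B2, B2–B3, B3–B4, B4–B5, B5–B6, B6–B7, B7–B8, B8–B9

Yes; width 3.

Every vertex of G appears in some bag (union = {1, 2, 3, 4, 5, 6, 7, 8, 9, 10, 11, 12}); every edge is covered by a bag; and for each vertex v the set of bags containing v is connected in the bag tree. The decomposition is therefore valid. The largest bag has 4 vertices, so the width is 3.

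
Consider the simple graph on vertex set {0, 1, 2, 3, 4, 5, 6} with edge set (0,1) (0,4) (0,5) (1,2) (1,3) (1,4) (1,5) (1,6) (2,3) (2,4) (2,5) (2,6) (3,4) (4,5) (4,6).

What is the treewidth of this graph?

A width-3 tree decomposition is:
Bags: B1 = {0, 1, 4, 5}  B2 = {1, 2, 4, 5}  B3 = {1, 2, 4, 6}  B4 = {1, 2, 3, 4}
Tree: B1–B2, B2–B3, B3–B4
The largest bag has 4 vertices, giving width 3; this decomposition certifies tw(G) ≤ 3. Conversely, {0, 1, 4, 5} is a clique of size 4, and the vertices of any clique must share a bag in every tree decomposition; so some bag has ≥ 4 vertices and tw(G) ≥ 3. Combining the bounds, tw(G) = 3.

3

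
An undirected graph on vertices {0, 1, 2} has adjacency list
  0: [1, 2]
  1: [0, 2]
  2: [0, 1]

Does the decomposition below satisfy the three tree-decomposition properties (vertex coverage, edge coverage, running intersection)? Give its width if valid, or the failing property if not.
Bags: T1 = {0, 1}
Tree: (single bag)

No — vertex 2 appears in no bag.

A tree decomposition must satisfy three properties: every vertex lies in some bag; for every edge, both endpoints lie together in some bag; and for every vertex, the bags containing it form a connected subtree. Here vertex 2 appears in no bag, so the decomposition is invalid.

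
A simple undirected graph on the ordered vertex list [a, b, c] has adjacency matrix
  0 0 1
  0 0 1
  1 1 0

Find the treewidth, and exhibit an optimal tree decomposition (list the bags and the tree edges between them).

Treewidth 1.
One optimal decomposition is:
Bags: B1 = {a, c}  B2 = {b, c}
Tree: B1–B2

Every bag has size at most 2, so the width is 2 − 1 = 1 and tw(G) ≤ 1. G has an edge, so its treewidth is at least 1. The upper and lower bounds meet at 1, so that is the treewidth.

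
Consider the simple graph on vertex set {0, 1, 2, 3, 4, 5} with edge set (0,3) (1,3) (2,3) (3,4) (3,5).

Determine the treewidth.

A width-1 tree decomposition is:
Bags: B1 = {1, 3}  B2 = {3, 4}  B3 = {0, 3}  B4 = {2, 3}  B5 = {3, 5}
Tree: B1–B2, B2–B3, B3–B4, B3–B5
Each bag holds 2 vertices, so the decomposition has width 1, which upper-bounds the treewidth. Since G has at least one edge (e.g. 1–3), it is not an edgeless graph, so tw(G) ≥ 1. Therefore the treewidth is 1.

1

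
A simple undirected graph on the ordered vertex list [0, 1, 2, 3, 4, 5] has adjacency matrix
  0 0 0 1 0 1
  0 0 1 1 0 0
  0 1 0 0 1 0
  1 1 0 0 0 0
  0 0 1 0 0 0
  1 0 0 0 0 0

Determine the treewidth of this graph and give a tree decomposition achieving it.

Treewidth 1.
One such decomposition:
Bags: B1 = {2, 4}  B2 = {1, 2}  B3 = {1, 3}  B4 = {0, 3}  B5 = {0, 5}
Tree: B1–B2, B2–B3, B3–B4, B4–B5

Each bag holds 2 vertices, so the decomposition has width 1, which upper-bounds the treewidth. Any graph with an edge has treewidth ≥ 1, and G has the edge 4–2. Combining the bounds, tw(G) = 1.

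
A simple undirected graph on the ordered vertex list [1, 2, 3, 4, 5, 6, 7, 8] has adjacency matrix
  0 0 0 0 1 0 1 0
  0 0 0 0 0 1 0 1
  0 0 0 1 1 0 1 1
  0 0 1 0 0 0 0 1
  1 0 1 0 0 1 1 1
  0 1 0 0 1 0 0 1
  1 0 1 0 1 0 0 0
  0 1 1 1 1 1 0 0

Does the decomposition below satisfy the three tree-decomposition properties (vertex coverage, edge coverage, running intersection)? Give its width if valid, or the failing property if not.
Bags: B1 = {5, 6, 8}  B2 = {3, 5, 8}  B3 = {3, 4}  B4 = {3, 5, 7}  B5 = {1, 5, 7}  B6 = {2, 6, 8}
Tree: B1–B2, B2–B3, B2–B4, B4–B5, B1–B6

No — edge (8,4) lies in no bag.

A tree decomposition must satisfy three properties: every vertex lies in some bag; for every edge, both endpoints lie together in some bag; and for every vertex, the bags containing it form a connected subtree. Here edge (8,4) lies in no bag, so the decomposition is invalid.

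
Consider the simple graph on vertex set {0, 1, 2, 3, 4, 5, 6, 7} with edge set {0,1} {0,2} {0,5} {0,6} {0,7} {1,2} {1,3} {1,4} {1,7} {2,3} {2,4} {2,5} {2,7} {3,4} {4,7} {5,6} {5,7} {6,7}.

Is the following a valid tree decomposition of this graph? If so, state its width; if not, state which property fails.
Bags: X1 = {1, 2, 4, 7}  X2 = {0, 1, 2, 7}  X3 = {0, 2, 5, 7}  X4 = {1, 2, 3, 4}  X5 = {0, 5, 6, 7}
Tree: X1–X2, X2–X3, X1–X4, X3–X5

Checking the three conditions: (i) the bags cover all of {0, 1, 2, 3, 4, 5, 6, 7}; (ii) for each edge, some bag contains both endpoints; (iii) the bags containing any fixed vertex form a subtree. All hold, so the decomposition is valid with width 4 − 1 = 3.

Yes; width 3.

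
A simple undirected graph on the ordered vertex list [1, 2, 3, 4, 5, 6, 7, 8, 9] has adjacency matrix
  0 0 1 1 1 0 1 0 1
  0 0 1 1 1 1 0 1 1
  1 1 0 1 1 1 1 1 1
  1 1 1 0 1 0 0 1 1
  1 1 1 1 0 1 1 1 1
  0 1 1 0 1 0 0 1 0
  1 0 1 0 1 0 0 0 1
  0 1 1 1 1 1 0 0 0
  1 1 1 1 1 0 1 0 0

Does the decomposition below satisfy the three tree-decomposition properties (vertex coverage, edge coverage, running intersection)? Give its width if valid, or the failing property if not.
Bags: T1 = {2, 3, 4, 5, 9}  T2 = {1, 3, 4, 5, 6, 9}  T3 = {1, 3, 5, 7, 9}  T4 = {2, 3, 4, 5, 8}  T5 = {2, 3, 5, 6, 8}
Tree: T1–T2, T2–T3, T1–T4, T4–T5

A tree decomposition must satisfy three properties: every vertex lies in some bag; for every edge, both endpoints lie together in some bag; and for every vertex, the bags containing it form a connected subtree. Here bags containing vertex 6 are not connected in the tree, so the decomposition is invalid.

No — bags containing vertex 6 are not connected in the tree.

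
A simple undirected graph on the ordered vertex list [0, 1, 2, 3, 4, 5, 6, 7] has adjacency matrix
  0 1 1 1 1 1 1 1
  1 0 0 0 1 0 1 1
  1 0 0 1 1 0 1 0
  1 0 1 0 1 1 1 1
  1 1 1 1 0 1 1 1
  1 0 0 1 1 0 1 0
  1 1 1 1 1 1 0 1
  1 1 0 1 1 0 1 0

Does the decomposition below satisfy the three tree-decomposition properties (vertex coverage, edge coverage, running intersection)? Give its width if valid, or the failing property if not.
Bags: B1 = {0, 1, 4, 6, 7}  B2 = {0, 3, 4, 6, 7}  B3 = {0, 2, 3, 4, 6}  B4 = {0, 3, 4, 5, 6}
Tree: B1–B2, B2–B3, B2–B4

Yes; width 4.

Vertex coverage: the bags together contain {0, 1, 2, 3, 4, 5, 6, 7}, the full vertex set. Edge coverage: each edge of G has both endpoints in at least one bag. Running intersection: for every vertex, the bags containing it form a connected subtree. All three properties hold, so this is a valid tree decomposition of width max|bag| − 1 = 4, and hence tw(G) ≤ 4.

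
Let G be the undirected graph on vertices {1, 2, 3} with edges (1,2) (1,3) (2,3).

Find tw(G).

2

A width-2 tree decomposition is:
Bags: B1 = {1, 2, 3}
Tree: (single bag)
A single bag containing all 3 vertices is trivially a valid decomposition of width 2. For the lower bound, the 3 vertices {1, 2, 3} are pairwise adjacent, and any tree decomposition puts a clique entirely inside one bag — forcing width ≥ 2. Combining the bounds, tw(G) = 2.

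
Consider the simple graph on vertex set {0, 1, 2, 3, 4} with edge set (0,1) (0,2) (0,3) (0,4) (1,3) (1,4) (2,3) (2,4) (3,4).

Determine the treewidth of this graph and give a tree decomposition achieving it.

Treewidth 3.
Bags: B1 = {0, 2, 3, 4}  B2 = {0, 1, 3, 4}
Tree: B1–B2

Each bag holds 4 vertices, so the decomposition has width 3, which upper-bounds the treewidth. For the lower bound, the 4 vertices {0, 1, 3, 4} are pairwise adjacent, and any tree decomposition puts a clique entirely inside one bag — forcing width ≥ 3. The upper and lower bounds meet at 3, so that is the treewidth.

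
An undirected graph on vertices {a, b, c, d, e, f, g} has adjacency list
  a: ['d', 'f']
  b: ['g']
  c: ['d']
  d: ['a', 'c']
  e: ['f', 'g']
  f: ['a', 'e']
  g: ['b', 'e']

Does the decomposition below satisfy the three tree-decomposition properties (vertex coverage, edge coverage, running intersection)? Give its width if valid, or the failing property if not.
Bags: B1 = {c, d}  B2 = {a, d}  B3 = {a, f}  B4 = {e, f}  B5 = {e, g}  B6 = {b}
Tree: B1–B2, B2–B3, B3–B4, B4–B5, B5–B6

A tree decomposition must satisfy three properties: every vertex lies in some bag; for every edge, both endpoints lie together in some bag; and for every vertex, the bags containing it form a connected subtree. Here edge (g,b) lies in no bag, so the decomposition is invalid.

No — edge (g,b) lies in no bag.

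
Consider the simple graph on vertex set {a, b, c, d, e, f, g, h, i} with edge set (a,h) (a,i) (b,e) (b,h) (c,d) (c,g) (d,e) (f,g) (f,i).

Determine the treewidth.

2

A width-2 tree decomposition is:
Bags: B1 = {b, d, e}  B2 = {b, d, h}  B3 = {a, d, h}  B4 = {a, d, i}  B5 = {d, f, i}  B6 = {d, f, g}  B7 = {c, d, g}
Tree: B1–B2, B2–B3, B3–B4, B4–B5, B5–B6, B6–B7
The largest bag has 3 vertices, giving width 2; this decomposition certifies tw(G) ≤ 2. Since d–e–b–h–a–i–f–g–c–d is a cycle in G, G is not acyclic. Forests are exactly the graphs of treewidth ≤ 1, so tw(G) ≥ 2. Therefore the treewidth is 2.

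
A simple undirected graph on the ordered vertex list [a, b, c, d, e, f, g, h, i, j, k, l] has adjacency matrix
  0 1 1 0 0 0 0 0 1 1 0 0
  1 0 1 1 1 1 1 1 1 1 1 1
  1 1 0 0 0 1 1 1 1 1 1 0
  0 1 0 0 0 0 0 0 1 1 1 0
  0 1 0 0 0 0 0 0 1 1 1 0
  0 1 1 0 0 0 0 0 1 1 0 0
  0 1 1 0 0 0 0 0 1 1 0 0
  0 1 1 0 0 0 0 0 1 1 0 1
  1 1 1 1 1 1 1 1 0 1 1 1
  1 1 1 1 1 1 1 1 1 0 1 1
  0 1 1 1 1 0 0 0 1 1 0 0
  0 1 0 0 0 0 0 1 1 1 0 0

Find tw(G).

4

A width-4 tree decomposition is:
Bags: B1 = {b, c, h, i, j}  B2 = {a, b, c, i, j}  B3 = {b, c, f, i, j}  B4 = {b, c, g, i, j}  B5 = {b, c, i, j, k}  B6 = {b, d, i, j, k}  B7 = {b, e, i, j, k}  B8 = {b, h, i, j, l}
Tree: B1–B2, B1–B3, B3–B4, B3–B5, B5–B6, B5–B7, B1–B8
The largest bag has 5 vertices, giving width 4; this decomposition certifies tw(G) ≤ 4. For the lower bound, the 5 vertices {b, d, i, j, k} are pairwise adjacent, and any tree decomposition puts a clique entirely inside one bag — forcing width ≥ 4. The upper and lower bounds meet at 4, so that is the treewidth.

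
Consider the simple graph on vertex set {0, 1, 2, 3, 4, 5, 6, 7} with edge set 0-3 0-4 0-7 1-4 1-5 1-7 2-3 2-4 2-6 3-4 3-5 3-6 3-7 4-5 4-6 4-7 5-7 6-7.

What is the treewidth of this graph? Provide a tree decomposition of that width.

Treewidth 3.
Bags: B1 = {0, 3, 4, 7}  B2 = {3, 4, 6, 7}  B3 = {2, 3, 4, 6}  B4 = {3, 4, 5, 7}  B5 = {1, 4, 5, 7}
Tree: B1–B2, B2–B3, B1–B4, B4–B5

Every bag has size at most 4, so the width is 4 − 1 = 3 and tw(G) ≤ 3. On the other hand G contains the 4-clique {1, 4, 5, 7}. A clique must lie in a single bag of any decomposition, so no decomposition can have width below 3. Combining the bounds, tw(G) = 3.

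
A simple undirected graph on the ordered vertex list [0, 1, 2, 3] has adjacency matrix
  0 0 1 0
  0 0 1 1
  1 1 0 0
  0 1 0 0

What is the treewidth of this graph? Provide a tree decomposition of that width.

The largest bag has 2 vertices, giving width 1; this decomposition certifies tw(G) ≤ 1. Any graph with an edge has treewidth ≥ 1, and G has the edge 3–1. Combining the bounds, tw(G) = 1.

Treewidth 1.
One such decomposition:
Bags: B1 = {1, 3}  B2 = {1, 2}  B3 = {0, 2}
Tree: B1–B2, B2–B3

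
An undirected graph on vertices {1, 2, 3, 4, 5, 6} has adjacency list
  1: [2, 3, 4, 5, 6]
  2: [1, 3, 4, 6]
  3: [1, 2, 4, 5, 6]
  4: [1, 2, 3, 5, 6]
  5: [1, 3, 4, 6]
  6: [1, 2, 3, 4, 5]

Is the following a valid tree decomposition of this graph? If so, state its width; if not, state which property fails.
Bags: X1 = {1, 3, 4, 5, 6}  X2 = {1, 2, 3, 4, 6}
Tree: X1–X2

Yes; width 4.

Checking the three conditions: (i) the bags cover all of {1, 2, 3, 4, 5, 6}; (ii) for each edge, some bag contains both endpoints; (iii) the bags containing any fixed vertex form a subtree. All hold, so the decomposition is valid with width 5 − 1 = 4.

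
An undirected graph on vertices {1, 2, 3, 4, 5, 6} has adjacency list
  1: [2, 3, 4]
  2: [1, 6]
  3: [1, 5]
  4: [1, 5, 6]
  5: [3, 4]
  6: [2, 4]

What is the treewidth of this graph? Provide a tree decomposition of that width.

The largest bag has 3 vertices, giving width 2; this decomposition certifies tw(G) ≤ 2. For the lower bound, G contains the cycle 3–5–4–1–3, so G is not a forest; only forests have treewidth ≤ 1, hence tw(G) ≥ 2. Combining the bounds, tw(G) = 2.

Treewidth 2.
One optimal decomposition is:
Bags: B1 = {1, 3, 5}  B2 = {1, 4, 5}  B3 = {1, 2, 4}  B4 = {2, 4, 6}
Tree: B1–B2, B2–B3, B3–B4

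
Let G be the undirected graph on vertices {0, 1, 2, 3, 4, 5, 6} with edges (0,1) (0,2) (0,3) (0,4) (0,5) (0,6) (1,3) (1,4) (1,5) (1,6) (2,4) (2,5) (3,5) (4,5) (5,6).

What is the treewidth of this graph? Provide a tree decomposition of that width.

Every bag has size at most 4, so the width is 4 − 1 = 3 and tw(G) ≤ 3. Conversely, {0, 1, 3, 5} is a clique of size 4, and the vertices of any clique must share a bag in every tree decomposition; so some bag has ≥ 4 vertices and tw(G) ≥ 3. Hence tw(G) = 3 exactly.

Treewidth 3.
Bags: B1 = {0, 1, 4, 5}  B2 = {0, 2, 4, 5}  B3 = {0, 1, 5, 6}  B4 = {0, 1, 3, 5}
Tree: B1–B2, B1–B3, B3–B4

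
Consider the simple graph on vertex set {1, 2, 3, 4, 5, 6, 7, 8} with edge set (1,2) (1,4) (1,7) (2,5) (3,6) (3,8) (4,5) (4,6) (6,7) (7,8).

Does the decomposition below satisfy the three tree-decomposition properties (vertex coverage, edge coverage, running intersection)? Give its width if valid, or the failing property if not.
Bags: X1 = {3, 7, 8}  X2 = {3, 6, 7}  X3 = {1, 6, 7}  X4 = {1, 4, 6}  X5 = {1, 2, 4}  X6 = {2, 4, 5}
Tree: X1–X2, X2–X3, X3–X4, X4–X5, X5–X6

Every vertex of G appears in some bag (union = {1, 2, 3, 4, 5, 6, 7, 8}); every edge is covered by a bag; and for each vertex v the set of bags containing v is connected in the bag tree. The decomposition is therefore valid. The largest bag has 3 vertices, so the width is 2.

Yes; width 2.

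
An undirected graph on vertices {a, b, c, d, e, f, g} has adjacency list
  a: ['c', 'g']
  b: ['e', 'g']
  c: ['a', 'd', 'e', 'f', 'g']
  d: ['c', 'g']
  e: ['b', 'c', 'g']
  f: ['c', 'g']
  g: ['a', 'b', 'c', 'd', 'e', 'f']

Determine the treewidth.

A width-2 tree decomposition is:
Bags: B1 = {c, e, g}  B2 = {b, e, g}  B3 = {c, f, g}  B4 = {a, c, g}  B5 = {c, d, g}
Tree: B1–B2, B1–B3, B1–B4, B1–B5
The largest bag has 3 vertices, giving width 2; this decomposition certifies tw(G) ≤ 2. For the lower bound, the 3 vertices {c, d, g} are pairwise adjacent, and any tree decomposition puts a clique entirely inside one bag — forcing width ≥ 2. Hence tw(G) = 2 exactly.

2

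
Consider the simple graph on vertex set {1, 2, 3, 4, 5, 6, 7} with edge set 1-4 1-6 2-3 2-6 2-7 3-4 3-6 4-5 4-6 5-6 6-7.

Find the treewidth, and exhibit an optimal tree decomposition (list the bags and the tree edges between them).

Treewidth 2.
One optimal decomposition is:
Bags: B1 = {1, 4, 6}  B2 = {3, 4, 6}  B3 = {2, 3, 6}  B4 = {4, 5, 6}  B5 = {2, 6, 7}
Tree: B1–B2, B2–B3, B1–B4, B3–B5

Each bag holds 3 vertices, so the decomposition has width 2, which upper-bounds the treewidth. Conversely, {2, 3, 6} is a clique of size 3, and the vertices of any clique must share a bag in every tree decomposition; so some bag has ≥ 3 vertices and tw(G) ≥ 2. Combining the bounds, tw(G) = 2.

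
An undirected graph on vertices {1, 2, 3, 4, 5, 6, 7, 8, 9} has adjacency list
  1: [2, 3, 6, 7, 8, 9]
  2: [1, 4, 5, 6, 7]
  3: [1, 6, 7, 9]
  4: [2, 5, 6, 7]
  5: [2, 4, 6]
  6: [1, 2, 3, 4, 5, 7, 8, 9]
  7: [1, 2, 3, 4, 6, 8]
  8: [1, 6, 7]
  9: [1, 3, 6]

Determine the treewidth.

3

A width-3 tree decomposition is:
Bags: B1 = {1, 3, 6, 7}  B2 = {1, 3, 6, 9}  B3 = {1, 2, 6, 7}  B4 = {2, 4, 6, 7}  B5 = {1, 6, 7, 8}  B6 = {2, 4, 5, 6}
Tree: B1–B2, B1–B3, B3–B4, B1–B5, B4–B6
Each bag holds 4 vertices, so the decomposition has width 3, which upper-bounds the treewidth. On the other hand G contains the 4-clique {1, 3, 6, 9}. A clique must lie in a single bag of any decomposition, so no decomposition can have width below 3. Hence tw(G) = 3 exactly.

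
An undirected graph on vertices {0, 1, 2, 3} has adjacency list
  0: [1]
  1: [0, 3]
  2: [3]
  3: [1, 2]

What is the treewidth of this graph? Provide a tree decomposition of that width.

Every bag has size at most 2, so the width is 2 − 1 = 1 and tw(G) ≤ 1. Since G has at least one edge (e.g. 2–3), it is not an edgeless graph, so tw(G) ≥ 1. Hence tw(G) = 1 exactly.

Treewidth 1.
Bags: B1 = {2, 3}  B2 = {1, 3}  B3 = {0, 1}
Tree: B1–B2, B2–B3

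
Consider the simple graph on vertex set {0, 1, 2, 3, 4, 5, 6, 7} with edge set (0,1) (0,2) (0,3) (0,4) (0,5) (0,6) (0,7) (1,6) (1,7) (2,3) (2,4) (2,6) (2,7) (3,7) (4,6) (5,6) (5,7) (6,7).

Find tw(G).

A width-3 tree decomposition is:
Bags: B1 = {0, 2, 6, 7}  B2 = {0, 2, 3, 7}  B3 = {0, 2, 4, 6}  B4 = {0, 5, 6, 7}  B5 = {0, 1, 6, 7}
Tree: B1–B2, B1–B3, B1–B4, B1–B5
Each bag holds 4 vertices, so the decomposition has width 3, which upper-bounds the treewidth. On the other hand G contains the 4-clique {0, 2, 3, 7}. A clique must lie in a single bag of any decomposition, so no decomposition can have width below 3. The upper and lower bounds meet at 3, so that is the treewidth.

3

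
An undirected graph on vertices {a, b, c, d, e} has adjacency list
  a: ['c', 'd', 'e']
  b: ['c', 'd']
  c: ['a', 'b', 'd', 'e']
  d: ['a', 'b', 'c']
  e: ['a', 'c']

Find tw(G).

2

A width-2 tree decomposition is:
Bags: B1 = {a, c, d}  B2 = {a, c, e}  B3 = {b, c, d}
Tree: B1–B2, B1–B3
Each bag holds 3 vertices, so the decomposition has width 2, which upper-bounds the treewidth. Conversely, {a, c, d} is a clique of size 3, and the vertices of any clique must share a bag in every tree decomposition; so some bag has ≥ 3 vertices and tw(G) ≥ 2. Therefore the treewidth is 2.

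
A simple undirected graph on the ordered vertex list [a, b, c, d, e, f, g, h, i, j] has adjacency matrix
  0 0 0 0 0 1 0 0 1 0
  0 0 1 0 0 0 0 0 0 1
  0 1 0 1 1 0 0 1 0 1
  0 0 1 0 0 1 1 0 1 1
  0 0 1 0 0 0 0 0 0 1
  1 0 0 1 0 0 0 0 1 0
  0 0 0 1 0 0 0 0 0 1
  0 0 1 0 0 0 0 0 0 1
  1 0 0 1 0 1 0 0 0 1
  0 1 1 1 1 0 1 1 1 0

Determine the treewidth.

2

A width-2 tree decomposition is:
Bags: B1 = {d, i, j}  B2 = {c, d, j}  B3 = {c, h, j}  B4 = {d, g, j}  B5 = {d, f, i}  B6 = {b, c, j}  B7 = {a, f, i}  B8 = {c, e, j}
Tree: B1–B2, B2–B3, B1–B4, B1–B5, B2–B6, B5–B7, B2–B8
Every bag has size at most 3, so the width is 3 − 1 = 2 and tw(G) ≤ 2. For the lower bound, the 3 vertices {a, f, i} are pairwise adjacent, and any tree decomposition puts a clique entirely inside one bag — forcing width ≥ 2. The upper and lower bounds meet at 2, so that is the treewidth.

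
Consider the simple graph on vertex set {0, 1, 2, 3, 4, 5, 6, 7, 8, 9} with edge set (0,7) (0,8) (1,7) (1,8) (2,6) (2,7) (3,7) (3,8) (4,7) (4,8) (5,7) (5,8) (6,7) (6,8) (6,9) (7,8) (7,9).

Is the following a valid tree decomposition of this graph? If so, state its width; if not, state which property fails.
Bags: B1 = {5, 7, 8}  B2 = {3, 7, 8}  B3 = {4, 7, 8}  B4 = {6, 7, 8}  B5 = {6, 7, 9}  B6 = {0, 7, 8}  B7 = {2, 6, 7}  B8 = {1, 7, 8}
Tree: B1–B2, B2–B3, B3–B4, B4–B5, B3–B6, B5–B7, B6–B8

Yes; width 2.

Every vertex of G appears in some bag (union = {0, 1, 2, 3, 4, 5, 6, 7, 8, 9}); every edge is covered by a bag; and for each vertex v the set of bags containing v is connected in the bag tree. The decomposition is therefore valid. The largest bag has 3 vertices, so the width is 2.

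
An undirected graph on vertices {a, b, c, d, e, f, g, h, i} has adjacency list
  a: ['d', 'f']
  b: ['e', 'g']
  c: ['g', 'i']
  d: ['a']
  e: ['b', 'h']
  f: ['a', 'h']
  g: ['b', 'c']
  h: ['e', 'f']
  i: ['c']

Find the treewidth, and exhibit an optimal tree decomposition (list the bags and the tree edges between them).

Treewidth 1.
One such decomposition:
Bags: B1 = {c, i}  B2 = {c, g}  B3 = {b, g}  B4 = {b, e}  B5 = {e, h}  B6 = {f, h}  B7 = {a, f}  B8 = {a, d}
Tree: B1–B2, B2–B3, B3–B4, B4–B5, B5–B6, B6–B7, B7–B8

Every bag has size at most 2, so the width is 2 − 1 = 1 and tw(G) ≤ 1. Since G has at least one edge (e.g. i–c), it is not an edgeless graph, so tw(G) ≥ 1. Therefore the treewidth is 1.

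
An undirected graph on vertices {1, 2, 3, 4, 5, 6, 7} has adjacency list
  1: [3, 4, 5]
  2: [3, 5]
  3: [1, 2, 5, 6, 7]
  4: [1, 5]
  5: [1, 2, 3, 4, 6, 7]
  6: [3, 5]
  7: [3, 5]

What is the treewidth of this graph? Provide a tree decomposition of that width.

Each bag holds 3 vertices, so the decomposition has width 2, which upper-bounds the treewidth. On the other hand G contains the 3-clique {1, 3, 5}. A clique must lie in a single bag of any decomposition, so no decomposition can have width below 2. The upper and lower bounds meet at 2, so that is the treewidth.

Treewidth 2.
One such decomposition:
Bags: B1 = {2, 3, 5}  B2 = {3, 5, 6}  B3 = {3, 5, 7}  B4 = {1, 3, 5}  B5 = {1, 4, 5}
Tree: B1–B2, B2–B3, B3–B4, B4–B5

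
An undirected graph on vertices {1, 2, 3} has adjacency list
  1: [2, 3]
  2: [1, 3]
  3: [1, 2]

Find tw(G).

A width-2 tree decomposition is:
Bags: B1 = {1, 2, 3}
Tree: (single bag)
With just one bag of size 3, the width is 3 − 1 = 2, so tw(G) ≤ 2. Conversely, {1, 2, 3} is a clique of size 3, and the vertices of any clique must share a bag in every tree decomposition; so some bag has ≥ 3 vertices and tw(G) ≥ 2. The upper and lower bounds meet at 2, so that is the treewidth.

2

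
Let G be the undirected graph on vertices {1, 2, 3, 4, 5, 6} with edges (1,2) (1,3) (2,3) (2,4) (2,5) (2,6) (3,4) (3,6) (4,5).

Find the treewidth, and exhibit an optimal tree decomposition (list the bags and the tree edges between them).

Treewidth 2.
One such decomposition:
Bags: B1 = {2, 3, 4}  B2 = {1, 2, 3}  B3 = {2, 3, 6}  B4 = {2, 4, 5}
Tree: B1–B2, B1–B3, B1–B4

Every bag has size at most 3, so the width is 3 − 1 = 2 and tw(G) ≤ 2. For the lower bound, the 3 vertices {1, 2, 3} are pairwise adjacent, and any tree decomposition puts a clique entirely inside one bag — forcing width ≥ 2. The upper and lower bounds meet at 2, so that is the treewidth.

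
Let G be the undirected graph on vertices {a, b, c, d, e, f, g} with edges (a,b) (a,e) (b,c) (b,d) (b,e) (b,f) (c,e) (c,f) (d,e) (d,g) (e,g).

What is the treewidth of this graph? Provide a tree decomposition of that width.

Treewidth 2.
One such decomposition:
Bags: B1 = {b, d, e}  B2 = {b, c, e}  B3 = {a, b, e}  B4 = {b, c, f}  B5 = {d, e, g}
Tree: B1–B2, B2–B3, B2–B4, B1–B5

Each bag holds 3 vertices, so the decomposition has width 2, which upper-bounds the treewidth. On the other hand G contains the 3-clique {d, e, g}. A clique must lie in a single bag of any decomposition, so no decomposition can have width below 2. Combining the bounds, tw(G) = 2.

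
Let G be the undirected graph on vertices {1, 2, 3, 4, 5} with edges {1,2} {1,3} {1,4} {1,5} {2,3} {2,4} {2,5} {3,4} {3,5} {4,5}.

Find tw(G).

4

A width-4 tree decomposition is:
Bags: B1 = {1, 2, 3, 4, 5}
Tree: (single bag)
With just one bag of size 5, the width is 5 − 1 = 4, so tw(G) ≤ 4. Conversely, {1, 2, 3, 4, 5} is a clique of size 5, and the vertices of any clique must share a bag in every tree decomposition; so some bag has ≥ 5 vertices and tw(G) ≥ 4. The upper and lower bounds meet at 4, so that is the treewidth.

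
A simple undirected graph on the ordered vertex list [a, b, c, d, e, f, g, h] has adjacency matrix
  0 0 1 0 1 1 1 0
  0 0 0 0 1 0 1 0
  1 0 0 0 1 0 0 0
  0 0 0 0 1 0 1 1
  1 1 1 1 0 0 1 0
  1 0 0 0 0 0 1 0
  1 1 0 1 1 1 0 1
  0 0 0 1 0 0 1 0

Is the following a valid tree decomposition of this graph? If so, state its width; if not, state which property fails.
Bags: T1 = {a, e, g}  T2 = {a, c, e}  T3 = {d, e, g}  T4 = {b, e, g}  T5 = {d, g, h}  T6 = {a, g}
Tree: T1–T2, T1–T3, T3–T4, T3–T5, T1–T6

A tree decomposition must satisfy three properties: every vertex lies in some bag; for every edge, both endpoints lie together in some bag; and for every vertex, the bags containing it form a connected subtree. Here vertex f appears in no bag, so the decomposition is invalid.

No — vertex f appears in no bag.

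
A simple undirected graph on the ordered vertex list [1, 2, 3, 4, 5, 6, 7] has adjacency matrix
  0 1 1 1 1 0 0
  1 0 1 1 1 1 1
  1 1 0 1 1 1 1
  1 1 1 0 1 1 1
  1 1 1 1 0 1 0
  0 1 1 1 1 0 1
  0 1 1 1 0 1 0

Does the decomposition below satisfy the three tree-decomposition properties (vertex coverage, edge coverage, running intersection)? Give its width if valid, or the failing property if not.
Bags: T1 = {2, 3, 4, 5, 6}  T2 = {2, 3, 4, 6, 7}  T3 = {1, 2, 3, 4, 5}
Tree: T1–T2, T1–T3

Yes; width 4.

Every vertex of G appears in some bag (union = {1, 2, 3, 4, 5, 6, 7}); every edge is covered by a bag; and for each vertex v the set of bags containing v is connected in the bag tree. The decomposition is therefore valid. The largest bag has 5 vertices, so the width is 4.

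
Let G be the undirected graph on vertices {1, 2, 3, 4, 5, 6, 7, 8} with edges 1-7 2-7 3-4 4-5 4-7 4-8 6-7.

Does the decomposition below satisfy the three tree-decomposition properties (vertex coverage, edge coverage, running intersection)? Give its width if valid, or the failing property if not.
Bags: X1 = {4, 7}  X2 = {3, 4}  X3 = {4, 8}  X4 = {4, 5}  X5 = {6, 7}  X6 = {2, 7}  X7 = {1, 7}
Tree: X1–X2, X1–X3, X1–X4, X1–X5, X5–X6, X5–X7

Yes; width 1.

Every vertex of G appears in some bag (union = {1, 2, 3, 4, 5, 6, 7, 8}); every edge is covered by a bag; and for each vertex v the set of bags containing v is connected in the bag tree. The decomposition is therefore valid. The largest bag has 2 vertices, so the width is 1.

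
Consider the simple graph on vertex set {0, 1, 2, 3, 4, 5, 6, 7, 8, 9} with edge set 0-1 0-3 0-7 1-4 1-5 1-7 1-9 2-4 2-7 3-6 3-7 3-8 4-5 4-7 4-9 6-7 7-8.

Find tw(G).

2

A width-2 tree decomposition is:
Bags: B1 = {0, 3, 7}  B2 = {0, 1, 7}  B3 = {1, 4, 7}  B4 = {2, 4, 7}  B5 = {1, 4, 5}  B6 = {1, 4, 9}  B7 = {3, 6, 7}  B8 = {3, 7, 8}
Tree: B1–B2, B2–B3, B3–B4, B3–B5, B3–B6, B1–B7, B7–B8
Every bag has size at most 3, so the width is 3 − 1 = 2 and tw(G) ≤ 2. Conversely, {1, 4, 9} is a clique of size 3, and the vertices of any clique must share a bag in every tree decomposition; so some bag has ≥ 3 vertices and tw(G) ≥ 2. Combining the bounds, tw(G) = 2.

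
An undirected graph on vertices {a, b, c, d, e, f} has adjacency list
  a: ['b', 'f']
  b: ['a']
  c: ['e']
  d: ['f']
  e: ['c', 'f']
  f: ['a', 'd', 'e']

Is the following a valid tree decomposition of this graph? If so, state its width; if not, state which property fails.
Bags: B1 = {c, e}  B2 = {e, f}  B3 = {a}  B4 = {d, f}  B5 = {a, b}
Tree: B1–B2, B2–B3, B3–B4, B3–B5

No — edge (f,a) lies in no bag.

A tree decomposition must satisfy three properties: every vertex lies in some bag; for every edge, both endpoints lie together in some bag; and for every vertex, the bags containing it form a connected subtree. Here edge (f,a) lies in no bag, so the decomposition is invalid.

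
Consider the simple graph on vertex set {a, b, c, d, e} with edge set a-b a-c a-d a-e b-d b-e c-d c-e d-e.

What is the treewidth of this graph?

A width-3 tree decomposition is:
Bags: B1 = {a, c, d, e}  B2 = {a, b, d, e}
Tree: B1–B2
The largest bag has 4 vertices, giving width 3; this decomposition certifies tw(G) ≤ 3. For the lower bound, the 4 vertices {a, c, d, e} are pairwise adjacent, and any tree decomposition puts a clique entirely inside one bag — forcing width ≥ 3. Therefore the treewidth is 3.

3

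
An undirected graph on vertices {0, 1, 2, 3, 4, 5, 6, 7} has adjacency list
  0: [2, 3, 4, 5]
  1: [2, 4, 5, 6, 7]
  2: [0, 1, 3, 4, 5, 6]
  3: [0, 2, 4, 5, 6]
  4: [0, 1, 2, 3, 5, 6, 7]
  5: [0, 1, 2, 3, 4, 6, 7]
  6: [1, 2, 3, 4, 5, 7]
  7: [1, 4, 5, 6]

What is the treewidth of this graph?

4

A width-4 tree decomposition is:
Bags: B1 = {2, 3, 4, 5, 6}  B2 = {0, 2, 3, 4, 5}  B3 = {1, 2, 4, 5, 6}  B4 = {1, 4, 5, 6, 7}
Tree: B1–B2, B1–B3, B3–B4
The largest bag has 5 vertices, giving width 4; this decomposition certifies tw(G) ≤ 4. On the other hand G contains the 5-clique {1, 2, 4, 5, 6}. A clique must lie in a single bag of any decomposition, so no decomposition can have width below 4. The upper and lower bounds meet at 4, so that is the treewidth.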